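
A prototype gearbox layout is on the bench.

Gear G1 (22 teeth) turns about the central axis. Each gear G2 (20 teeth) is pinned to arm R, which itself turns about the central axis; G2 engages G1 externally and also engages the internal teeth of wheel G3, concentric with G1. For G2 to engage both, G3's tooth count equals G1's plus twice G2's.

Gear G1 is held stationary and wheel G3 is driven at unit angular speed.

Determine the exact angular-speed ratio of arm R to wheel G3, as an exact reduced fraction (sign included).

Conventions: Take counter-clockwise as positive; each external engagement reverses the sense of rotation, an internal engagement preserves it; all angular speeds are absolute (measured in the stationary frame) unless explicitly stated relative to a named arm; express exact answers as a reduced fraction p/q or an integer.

31/42

topology: planetary set — G1 22T / G2 20T / G3 62T, arm = carrier (Willis)
ring teeth: 22 + 2·20 = 62
22(ω_sun−ω_arm) = −62(ω_ring−ω_arm),  ω_sun = 0, ω_ring = 1
22(0−ω_arm) = −62(1−ω_arm)  ⇒  84·ω_arm = 62  ⇒  ω_arm = 31/42
ω_out/ω_in = 31/42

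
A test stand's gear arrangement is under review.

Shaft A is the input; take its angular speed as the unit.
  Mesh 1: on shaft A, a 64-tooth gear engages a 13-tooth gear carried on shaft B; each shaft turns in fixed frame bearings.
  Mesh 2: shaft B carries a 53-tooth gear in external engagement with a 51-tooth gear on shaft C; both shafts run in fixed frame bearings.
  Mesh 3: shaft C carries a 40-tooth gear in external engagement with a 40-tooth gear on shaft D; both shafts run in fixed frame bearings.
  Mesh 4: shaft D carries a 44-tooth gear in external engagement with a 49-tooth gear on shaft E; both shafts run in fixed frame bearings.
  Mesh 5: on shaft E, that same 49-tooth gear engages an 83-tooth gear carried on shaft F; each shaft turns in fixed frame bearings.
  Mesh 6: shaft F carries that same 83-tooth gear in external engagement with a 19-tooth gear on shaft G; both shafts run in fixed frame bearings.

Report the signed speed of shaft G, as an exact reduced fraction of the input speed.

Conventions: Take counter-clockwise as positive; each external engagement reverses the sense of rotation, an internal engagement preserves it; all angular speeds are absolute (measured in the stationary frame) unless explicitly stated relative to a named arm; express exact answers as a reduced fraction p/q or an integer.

149248/12597

6-mesh fixed-axis compound train (all bearings frame-fixed)
mesh 1 [64T→13T]: |ω|/ω_in = 1×64/13 = 64/13, sense flips to −
mesh 2 [53T→51T]: |ω|/ω_in = (64/13)×53/51 = 3392/663, sense flips to +
mesh 3 [40T→40T]: |ω|/ω_in = (3392/663)×40/40 = 3392/663, sense flips to −
mesh 4 [44T→49T]: |ω|/ω_in = (3392/663)×44/49 = 149248/32487, sense flips to +
mesh 5 [49T→83T]: |ω|/ω_in = (149248/32487)×49/83 = 149248/55029, sense flips to −
mesh 6 [83T→19T]: |ω|/ω_in = (149248/55029)×83/19 = 149248/12597, sense flips to +
signed output speed (× input speed) = 149248/12597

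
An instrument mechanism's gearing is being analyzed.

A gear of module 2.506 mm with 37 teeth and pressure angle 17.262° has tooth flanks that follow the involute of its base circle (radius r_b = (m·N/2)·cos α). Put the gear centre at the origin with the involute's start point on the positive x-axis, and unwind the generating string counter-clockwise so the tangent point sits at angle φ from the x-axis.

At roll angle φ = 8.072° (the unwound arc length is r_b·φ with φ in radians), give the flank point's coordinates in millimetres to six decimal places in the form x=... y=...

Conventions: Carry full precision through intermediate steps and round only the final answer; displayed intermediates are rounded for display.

x=44.709985 y=0.041184

class = single-mesh tooth geometry [base-circle involute, m = 2.506, 37T]
pitch radius r_p = m·N/2 = 2.506·37/2 = 46.361000
base radius r_b = r_p·cos α = 46.361000·cos 17.262° = 44.272799
roll angle φ = 8.072° = 0.14088298 rad
x = r_b·(cos φ + φ·sin φ) = 44.709985
y = r_b·(sin φ − φ·cos φ) = 0.041184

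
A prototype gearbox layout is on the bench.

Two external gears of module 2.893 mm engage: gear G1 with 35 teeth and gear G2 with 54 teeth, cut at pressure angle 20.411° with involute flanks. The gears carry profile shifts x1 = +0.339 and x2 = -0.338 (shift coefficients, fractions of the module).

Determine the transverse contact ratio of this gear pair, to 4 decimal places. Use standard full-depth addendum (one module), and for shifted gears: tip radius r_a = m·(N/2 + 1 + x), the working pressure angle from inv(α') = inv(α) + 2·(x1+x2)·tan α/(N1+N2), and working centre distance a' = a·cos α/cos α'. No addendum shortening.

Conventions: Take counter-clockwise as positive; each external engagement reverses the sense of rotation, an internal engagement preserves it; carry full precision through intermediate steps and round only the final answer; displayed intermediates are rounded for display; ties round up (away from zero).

topology: single-mesh involute geometry — m = 2.893, 35T/54T pair
base radii: r_b1 = 47.448855, r_b2 = 73.206805
tip radii: r_a1 = 54.501227, r_a2 = 80.026166
inv(α') = inv(20.411°) + 2·(+0.339-0.338)·tan α/(35+54) = 0.01588443  ⇒  α' = 20.41446°
a' = a·cos α / cos α' = 128.7385·cos 20.411°/cos 20.41446° = 128.741393
action lengths: √(r_a1²−r_b1²) = 26.813987, √(r_a2²−r_b2²) = 32.325701
base pitch p_b = π·m·cos α = 8.517999
CR = (26.813987 + 32.325701 − 128.741393·sin 20.41446°)/8.517999 = 1.671001
contact ratio ≈ 1.6710

1.6710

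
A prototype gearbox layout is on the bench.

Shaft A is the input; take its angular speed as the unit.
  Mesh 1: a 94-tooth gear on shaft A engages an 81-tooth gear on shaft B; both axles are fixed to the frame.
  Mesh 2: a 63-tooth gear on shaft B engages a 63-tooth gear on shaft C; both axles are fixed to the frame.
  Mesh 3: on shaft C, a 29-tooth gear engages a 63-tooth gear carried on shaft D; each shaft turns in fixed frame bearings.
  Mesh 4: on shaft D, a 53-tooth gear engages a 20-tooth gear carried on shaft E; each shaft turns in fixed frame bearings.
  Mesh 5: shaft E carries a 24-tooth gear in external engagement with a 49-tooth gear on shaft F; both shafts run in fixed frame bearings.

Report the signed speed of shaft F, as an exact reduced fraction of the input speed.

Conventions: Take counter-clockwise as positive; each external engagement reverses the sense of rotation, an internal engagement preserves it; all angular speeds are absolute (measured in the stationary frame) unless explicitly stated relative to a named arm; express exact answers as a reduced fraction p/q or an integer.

5-mesh fixed-axis compound train (all bearings frame-fixed)
mesh 1 [94T→81T]: |ω|/ω_in = 1×94/81 = 94/81, sense flips to −
mesh 2 [63T→63T]: |ω|/ω_in = (94/81)×63/63 = 94/81, sense flips to +
mesh 3 [29T→63T]: |ω|/ω_in = (94/81)×29/63 = 2726/5103, sense flips to −
mesh 4 [53T→20T]: |ω|/ω_in = (2726/5103)×53/20 = 72239/51030, sense flips to +
mesh 5 [24T→49T]: |ω|/ω_in = (72239/51030)×24/49 = 288956/416745, sense flips to −
signed output speed (× input speed) = -288956/416745

-288956/416745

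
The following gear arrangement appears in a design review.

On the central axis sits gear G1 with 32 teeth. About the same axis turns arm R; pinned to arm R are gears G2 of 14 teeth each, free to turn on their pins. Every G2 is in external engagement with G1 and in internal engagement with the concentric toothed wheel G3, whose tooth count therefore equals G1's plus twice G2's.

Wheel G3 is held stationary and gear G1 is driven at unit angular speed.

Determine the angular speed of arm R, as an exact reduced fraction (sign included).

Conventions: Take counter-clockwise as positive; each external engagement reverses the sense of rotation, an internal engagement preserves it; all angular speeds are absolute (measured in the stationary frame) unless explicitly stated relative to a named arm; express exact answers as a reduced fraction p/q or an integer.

8/23

topology: planetary set — G1 32T / G2 14T / G3 60T, arm = carrier (Willis)
ring teeth: 32 + 2·14 = 60
32(ω_sun−ω_arm) = −60(ω_ring−ω_arm),  ω_ring = 0, ω_sun = 1
32(1−ω_arm) = −60(0−ω_arm)  ⇒  92·ω_arm = 32  ⇒  ω_arm = 8/23
exact speed ratio = 8/23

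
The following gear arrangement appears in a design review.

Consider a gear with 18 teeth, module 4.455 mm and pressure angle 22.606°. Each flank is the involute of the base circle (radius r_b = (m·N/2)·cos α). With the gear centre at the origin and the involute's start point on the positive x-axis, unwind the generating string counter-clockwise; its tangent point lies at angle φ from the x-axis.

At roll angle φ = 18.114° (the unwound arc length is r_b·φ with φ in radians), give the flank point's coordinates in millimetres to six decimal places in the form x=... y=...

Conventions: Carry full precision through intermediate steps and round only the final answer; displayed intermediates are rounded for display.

single-mesh involute tooth geometry (18T wheel at module 4.455)
pitch radius r_p = m·N/2 = 4.455·18/2 = 40.095000
base radius r_b = r_p·cos α = 40.095000·cos 22.606° = 37.014500
roll angle φ = 18.114° = 0.31614894 rad
x = r_b·(cos φ + φ·sin φ) = 38.818336
y = r_b·(sin φ − φ·cos φ) = 0.385992

x=38.818336 y=0.385992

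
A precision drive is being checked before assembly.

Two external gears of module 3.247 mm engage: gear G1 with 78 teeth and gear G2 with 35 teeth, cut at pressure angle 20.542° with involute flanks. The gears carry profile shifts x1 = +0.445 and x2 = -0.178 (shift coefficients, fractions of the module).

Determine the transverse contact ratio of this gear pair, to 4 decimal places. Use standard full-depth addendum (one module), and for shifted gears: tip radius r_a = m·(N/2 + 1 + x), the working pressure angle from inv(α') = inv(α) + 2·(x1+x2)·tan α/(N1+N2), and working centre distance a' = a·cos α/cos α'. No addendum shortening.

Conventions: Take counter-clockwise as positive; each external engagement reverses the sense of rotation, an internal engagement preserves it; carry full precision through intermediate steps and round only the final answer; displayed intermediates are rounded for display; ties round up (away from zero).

topology: single-mesh involute geometry — m = 3.247, 78T/35T pair
base radii: r_b1 = 118.581069, r_b2 = 53.209454
tip radii: r_a1 = 131.324915, r_a2 = 59.491534
inv(α') = inv(20.542°) + 2·(+0.445-0.178)·tan α/(78+35) = 0.01796569  ⇒  α' = 21.23841°
a' = a·cos α / cos α' = 183.4555·cos 20.542°/cos 21.23841° = 184.308541
action lengths: √(r_a1²−r_b1²) = 56.433708, √(r_a2²−r_b2²) = 26.608206
base pitch p_b = π·m·cos α = 9.552139
CR = (56.433708 + 26.608206 − 184.308541·sin 21.23841°)/9.552139 = 1.703937
contact ratio ≈ 1.7039

1.7039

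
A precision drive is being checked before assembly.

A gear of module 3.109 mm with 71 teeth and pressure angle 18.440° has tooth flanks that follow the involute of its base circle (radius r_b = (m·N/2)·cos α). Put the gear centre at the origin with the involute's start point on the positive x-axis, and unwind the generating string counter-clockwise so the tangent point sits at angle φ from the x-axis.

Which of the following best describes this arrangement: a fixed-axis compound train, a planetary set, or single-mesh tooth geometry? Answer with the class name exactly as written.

topology: single-mesh involute geometry — m = 3.109, N = 71
classification: single-mesh tooth geometry

single-mesh tooth geometry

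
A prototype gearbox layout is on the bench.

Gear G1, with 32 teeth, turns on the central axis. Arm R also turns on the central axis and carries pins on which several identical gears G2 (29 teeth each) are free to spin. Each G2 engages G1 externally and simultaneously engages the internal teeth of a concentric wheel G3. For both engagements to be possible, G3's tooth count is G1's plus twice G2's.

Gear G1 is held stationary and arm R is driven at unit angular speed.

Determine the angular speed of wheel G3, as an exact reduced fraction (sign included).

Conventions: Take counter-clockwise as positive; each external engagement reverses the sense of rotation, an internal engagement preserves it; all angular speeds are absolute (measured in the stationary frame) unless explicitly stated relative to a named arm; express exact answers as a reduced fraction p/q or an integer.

61/45

recognized (axles ride arm R): planetary set, 32/29/90 teeth
ring teeth: 32 + 2·29 = 90
32(ω_sun−ω_arm) = −90(ω_ring−ω_arm),  ω_sun = 0, ω_arm = 1
ω_ring = 1 − (32/90)(0−1) = 61/45
exact speed ratio = 61/45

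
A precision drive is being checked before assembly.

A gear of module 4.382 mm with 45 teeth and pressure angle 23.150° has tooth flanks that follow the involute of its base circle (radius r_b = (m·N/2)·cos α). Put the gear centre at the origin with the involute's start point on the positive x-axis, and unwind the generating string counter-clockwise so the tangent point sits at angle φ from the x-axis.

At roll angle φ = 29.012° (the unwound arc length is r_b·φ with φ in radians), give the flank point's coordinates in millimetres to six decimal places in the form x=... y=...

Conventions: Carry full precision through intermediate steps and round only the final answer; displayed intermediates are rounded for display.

recognized (one wheel, involute flank): single-mesh tooth geometry, m = 4.382, N = 45
pitch radius r_p = m·N/2 = 4.382·45/2 = 98.595000
base radius r_b = r_p·cos α = 98.595000·cos 23.150° = 90.656009
roll angle φ = 29.012° = 0.50635492 rad
x = r_b·(cos φ + φ·sin φ) = 101.543491
y = r_b·(sin φ − φ·cos φ) = 3.823528

x=101.543491 y=3.823528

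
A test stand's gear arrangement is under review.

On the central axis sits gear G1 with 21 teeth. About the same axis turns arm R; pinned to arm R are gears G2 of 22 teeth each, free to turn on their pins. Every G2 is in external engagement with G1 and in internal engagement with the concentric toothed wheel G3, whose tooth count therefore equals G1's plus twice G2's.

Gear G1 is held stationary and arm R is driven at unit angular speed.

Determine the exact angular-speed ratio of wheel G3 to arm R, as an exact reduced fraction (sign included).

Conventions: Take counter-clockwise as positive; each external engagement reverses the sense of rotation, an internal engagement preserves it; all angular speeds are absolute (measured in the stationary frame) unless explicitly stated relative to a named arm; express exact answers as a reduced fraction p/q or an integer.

86/65

class = planetary set [G3 = 21+2·22 = 65; Willis about the carrier]
ring teeth: 21 + 2·22 = 65
21(ω_sun−ω_arm) = −65(ω_ring−ω_arm),  ω_sun = 0, ω_arm = 1
ω_ring = 1 − (21/65)(0−1) = 86/65
ω_out/ω_in = 86/65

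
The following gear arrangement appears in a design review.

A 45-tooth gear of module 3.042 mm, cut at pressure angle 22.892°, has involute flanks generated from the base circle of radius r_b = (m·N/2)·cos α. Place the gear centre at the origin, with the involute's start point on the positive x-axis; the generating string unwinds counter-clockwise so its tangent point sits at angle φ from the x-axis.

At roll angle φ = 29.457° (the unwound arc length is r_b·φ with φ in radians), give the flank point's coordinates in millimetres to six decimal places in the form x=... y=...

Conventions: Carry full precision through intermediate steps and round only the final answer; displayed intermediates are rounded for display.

x=70.844904 y=2.781428

topology: single-mesh involute geometry — m = 3.042, N = 45
pitch radius r_p = m·N/2 = 3.042·45/2 = 68.445000
base radius r_b = r_p·cos α = 68.445000·cos 22.892° = 63.054253
roll angle φ = 29.457° = 0.51412164 rad
x = r_b·(cos φ + φ·sin φ) = 70.844904
y = r_b·(sin φ − φ·cos φ) = 2.781428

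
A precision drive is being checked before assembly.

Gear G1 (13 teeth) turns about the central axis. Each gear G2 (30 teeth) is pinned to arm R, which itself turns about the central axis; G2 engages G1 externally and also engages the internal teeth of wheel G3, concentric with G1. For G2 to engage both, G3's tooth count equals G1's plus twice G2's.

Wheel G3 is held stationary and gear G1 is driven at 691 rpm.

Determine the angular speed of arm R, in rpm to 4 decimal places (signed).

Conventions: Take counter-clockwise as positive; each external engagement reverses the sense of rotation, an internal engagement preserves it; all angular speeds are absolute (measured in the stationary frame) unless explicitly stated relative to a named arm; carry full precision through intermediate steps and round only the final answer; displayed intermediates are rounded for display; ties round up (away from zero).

recognized (axles ride arm R): planetary set, 13/30/73 teeth
normalise by the input: solve with ω_sun = 1, then scale by 691 rpm
ring teeth: 13 + 2·30 = 73
13(ω_sun−ω_arm) = −73(ω_ring−ω_arm),  ω_ring = 0, ω_sun = 1
13(1−ω_arm) = −73(0−ω_arm)  ⇒  86·ω_arm = 13  ⇒  ω_arm = 13/86
scale: ω_arm = 13/86 × 691 rpm = +104.4535 rpm

+104.4535 rpm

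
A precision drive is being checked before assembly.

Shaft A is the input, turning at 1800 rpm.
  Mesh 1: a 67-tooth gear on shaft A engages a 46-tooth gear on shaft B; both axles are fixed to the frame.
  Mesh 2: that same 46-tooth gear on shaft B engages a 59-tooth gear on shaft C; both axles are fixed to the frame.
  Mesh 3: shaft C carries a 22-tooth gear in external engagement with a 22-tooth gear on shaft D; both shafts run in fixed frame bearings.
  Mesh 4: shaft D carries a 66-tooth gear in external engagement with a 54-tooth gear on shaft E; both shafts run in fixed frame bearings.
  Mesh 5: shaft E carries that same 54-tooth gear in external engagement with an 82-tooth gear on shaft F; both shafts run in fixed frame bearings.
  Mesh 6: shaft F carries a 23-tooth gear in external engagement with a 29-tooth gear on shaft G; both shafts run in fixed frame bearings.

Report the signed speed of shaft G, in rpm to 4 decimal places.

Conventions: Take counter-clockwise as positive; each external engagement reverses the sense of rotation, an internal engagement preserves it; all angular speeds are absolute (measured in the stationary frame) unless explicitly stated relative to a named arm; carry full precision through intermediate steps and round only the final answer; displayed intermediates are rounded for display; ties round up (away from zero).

class = fixed-axis compound train [6 meshes; 6 ratios multiply, 6 sense flips]
mesh 1 [67T→46T]: ω = 1800.0000×67/46 = 2621.7391 rpm, sense flips to −
mesh 2 [46T→59T]: ω = 2621.7391×46/59 = 2044.0678 rpm, sense flips to +
mesh 3 [22T→22T]: ω = 2044.0678×22/22 = 2044.0678 rpm, sense flips to −
mesh 4 [66T→54T]: ω = 2044.0678×66/54 = 2498.3051 rpm, sense flips to +
mesh 5 [54T→82T]: ω = 2498.3051×54/82 = 1645.2253 rpm, sense flips to −
mesh 6 [23T→29T]: ω = 1645.2253×23/29 = 1304.8339 rpm, sense flips to +
signed output speed = +1304.8339 rpm

+1304.8339 rpm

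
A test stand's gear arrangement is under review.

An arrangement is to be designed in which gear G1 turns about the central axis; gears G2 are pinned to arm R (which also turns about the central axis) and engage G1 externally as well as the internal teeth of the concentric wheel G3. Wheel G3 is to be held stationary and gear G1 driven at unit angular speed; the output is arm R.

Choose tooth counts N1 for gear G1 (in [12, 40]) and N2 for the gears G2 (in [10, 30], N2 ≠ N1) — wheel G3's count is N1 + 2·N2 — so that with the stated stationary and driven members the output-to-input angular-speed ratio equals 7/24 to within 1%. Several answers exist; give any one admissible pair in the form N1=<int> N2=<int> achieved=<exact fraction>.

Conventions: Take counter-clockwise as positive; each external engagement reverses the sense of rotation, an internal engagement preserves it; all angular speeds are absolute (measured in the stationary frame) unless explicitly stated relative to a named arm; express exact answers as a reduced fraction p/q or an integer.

N1=14 N2=10 achieved=7/24

class = planetary set [ratio 7/24 wanted; Willis about the carrier]
Willis with ω_ring = 0: ω_arm/ω_sun = N1/(N1+N3); set equal to 7/24  ⇒  N3/N1 = 1/(7/24) − 1 = 17/7
N3 = N1 + 2·N2  ⇒  N2/N1 = (N3/N1 − 1)/2 = (17/7 − 1)/2 = 5/7
smallest multiple with N1 ≥ 12 and N2 ≥ 10: k = 2  ⇒  N1 = 2·7 = 14, N2 = 2·5 = 10 (N1 ≤ 40, N2 ≤ 30, N2 ≠ N1 ✓), N3 = 14 + 2·10 = 34
check: N1/(N1+N3) with N1 = 14, N3 = 34 gives 7/24; |achieved − target| = 0 ≤ 7/2400 ✓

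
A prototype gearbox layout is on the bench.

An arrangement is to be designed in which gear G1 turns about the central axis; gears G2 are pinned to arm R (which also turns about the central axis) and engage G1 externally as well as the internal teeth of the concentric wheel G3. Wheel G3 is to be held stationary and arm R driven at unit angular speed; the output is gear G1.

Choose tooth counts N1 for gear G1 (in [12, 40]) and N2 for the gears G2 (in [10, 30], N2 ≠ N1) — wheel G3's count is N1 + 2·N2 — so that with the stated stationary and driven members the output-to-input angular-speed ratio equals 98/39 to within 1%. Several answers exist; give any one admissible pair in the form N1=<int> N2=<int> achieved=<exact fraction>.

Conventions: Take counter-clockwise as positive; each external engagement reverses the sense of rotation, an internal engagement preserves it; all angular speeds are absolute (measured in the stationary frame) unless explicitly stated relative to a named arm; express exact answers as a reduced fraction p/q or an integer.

N1=39 N2=10 achieved=98/39

topology: planetary set — design target 98/39, arm = carrier (Willis)
Willis with ω_ring = 0: ω_sun/ω_arm = (N1+N3)/N1; set equal to 98/39  ⇒  N3/N1 = 98/39 − 1 = 59/39
N3 = N1 + 2·N2  ⇒  N2/N1 = (N3/N1 − 1)/2 = (59/39 − 1)/2 = 10/39
smallest multiple with N1 ≥ 12 and N2 ≥ 10: k = 1  ⇒  N1 = 1·39 = 39, N2 = 1·10 = 10 (N1 ≤ 40, N2 ≤ 30, N2 ≠ N1 ✓), N3 = 39 + 2·10 = 59
check: (N1+N3)/N1 with N1 = 39, N3 = 59 gives 98/39; |achieved − target| = 0 ≤ 49/1950 ✓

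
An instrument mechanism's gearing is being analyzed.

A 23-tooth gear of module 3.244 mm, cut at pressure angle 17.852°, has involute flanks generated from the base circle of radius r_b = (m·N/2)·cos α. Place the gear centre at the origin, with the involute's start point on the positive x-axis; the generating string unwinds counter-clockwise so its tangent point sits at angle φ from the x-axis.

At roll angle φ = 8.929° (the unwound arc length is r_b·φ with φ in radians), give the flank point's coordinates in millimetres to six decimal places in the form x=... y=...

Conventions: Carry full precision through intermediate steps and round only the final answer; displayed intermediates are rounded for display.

class = single-mesh tooth geometry [base-circle involute, m = 3.244, 23T]
pitch radius r_p = m·N/2 = 3.244·23/2 = 37.306000
base radius r_b = r_p·cos α = 37.306000·cos 17.852° = 35.509774
roll angle φ = 8.929° = 0.15584045 rad
x = r_b·(cos φ + φ·sin φ) = 35.938359
y = r_b·(sin φ − φ·cos φ) = 0.044690

x=35.938359 y=0.044690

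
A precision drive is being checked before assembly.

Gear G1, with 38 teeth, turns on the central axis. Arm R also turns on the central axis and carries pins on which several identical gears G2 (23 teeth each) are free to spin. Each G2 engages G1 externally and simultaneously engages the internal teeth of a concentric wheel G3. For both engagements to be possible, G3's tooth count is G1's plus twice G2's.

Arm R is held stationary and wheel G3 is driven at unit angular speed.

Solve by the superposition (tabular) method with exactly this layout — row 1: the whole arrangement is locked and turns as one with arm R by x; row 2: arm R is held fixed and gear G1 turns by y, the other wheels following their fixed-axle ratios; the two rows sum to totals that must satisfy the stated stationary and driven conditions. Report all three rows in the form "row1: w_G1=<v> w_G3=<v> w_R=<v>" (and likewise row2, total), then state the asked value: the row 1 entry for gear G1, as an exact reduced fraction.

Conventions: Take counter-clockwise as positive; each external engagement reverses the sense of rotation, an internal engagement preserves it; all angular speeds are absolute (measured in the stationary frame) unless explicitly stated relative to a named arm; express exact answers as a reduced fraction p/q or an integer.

topology: planetary set — G1 38T / G2 23T / G3 84T, arm = carrier (Willis)
row 1: whole set turns with the arm by x
row 2 (arm held, sun turns y): ω_ring = −(38/84)·y, ω_arm = 0
boundary: total ω_arm = x = 0 and total ω_ring = x − (38/84)·y = 1  ⇒  y = -42/19, x = 0
row 2 ring = −(38/84)·(-42/19) = 1
totals (row 1 + row 2): sun 0 + (-42/19) = -42/19, ring 0 + 1 = 1, arm 0 + 0 = 0
asked cell (row1, sun) = 0

row1: w_G1=0 w_G3=0 w_R=0
row2: w_G1=-42/19 w_G3=1 w_R=0
total: w_G1=-42/19 w_G3=1 w_R=0
asked value: 0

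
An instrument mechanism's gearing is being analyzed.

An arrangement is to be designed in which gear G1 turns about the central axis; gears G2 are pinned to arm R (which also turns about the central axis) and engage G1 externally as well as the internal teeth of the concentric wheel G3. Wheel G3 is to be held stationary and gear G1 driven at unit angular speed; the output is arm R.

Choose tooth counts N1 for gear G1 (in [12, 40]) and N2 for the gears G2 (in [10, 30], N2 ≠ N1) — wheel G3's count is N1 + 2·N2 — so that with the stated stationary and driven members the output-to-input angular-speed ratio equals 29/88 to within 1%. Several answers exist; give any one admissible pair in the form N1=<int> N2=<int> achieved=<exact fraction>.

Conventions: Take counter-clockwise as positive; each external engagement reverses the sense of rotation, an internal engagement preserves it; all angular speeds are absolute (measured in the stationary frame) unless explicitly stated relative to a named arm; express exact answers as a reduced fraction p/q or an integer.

N1=29 N2=15 achieved=29/88

class = planetary set [ratio 29/88 wanted; Willis about the carrier]
Willis with ω_ring = 0: ω_arm/ω_sun = N1/(N1+N3); set equal to 29/88  ⇒  N3/N1 = 1/(29/88) − 1 = 59/29
N3 = N1 + 2·N2  ⇒  N2/N1 = (N3/N1 − 1)/2 = (59/29 − 1)/2 = 15/29
smallest multiple with N1 ≥ 12 and N2 ≥ 10: k = 1  ⇒  N1 = 1·29 = 29, N2 = 1·15 = 15 (N1 ≤ 40, N2 ≤ 30, N2 ≠ N1 ✓), N3 = 29 + 2·15 = 59
check: N1/(N1+N3) with N1 = 29, N3 = 59 gives 29/88; |achieved − target| = 0 ≤ 29/8800 ✓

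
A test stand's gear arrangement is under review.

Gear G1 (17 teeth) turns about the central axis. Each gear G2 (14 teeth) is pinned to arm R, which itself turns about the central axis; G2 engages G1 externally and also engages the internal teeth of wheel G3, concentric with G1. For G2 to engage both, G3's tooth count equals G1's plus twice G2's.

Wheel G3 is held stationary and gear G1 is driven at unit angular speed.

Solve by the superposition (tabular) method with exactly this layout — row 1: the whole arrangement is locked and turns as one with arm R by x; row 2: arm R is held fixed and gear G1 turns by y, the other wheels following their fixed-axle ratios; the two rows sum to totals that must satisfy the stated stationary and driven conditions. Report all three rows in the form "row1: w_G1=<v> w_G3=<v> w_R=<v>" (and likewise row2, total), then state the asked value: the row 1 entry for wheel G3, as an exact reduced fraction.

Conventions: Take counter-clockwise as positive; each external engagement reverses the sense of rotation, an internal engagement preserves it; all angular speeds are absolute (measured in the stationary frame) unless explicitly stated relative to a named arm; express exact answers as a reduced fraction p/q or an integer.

row1: w_G1=17/62 w_G3=17/62 w_R=17/62
row2: w_G1=45/62 w_G3=-17/62 w_R=0
total: w_G1=1 w_G3=0 w_R=17/62
asked value: 17/62

topology: planetary set — G1 17T / G2 14T / G3 45T, arm = carrier (Willis)
row 1: whole set turns with the arm by x
row 2 — arm fixed, fixed-axis ratios: sun y, ring −(17/45)·y, arm 0
boundary: total ω_ring = x − (17/45)·y = 0 and total ω_sun = x + y = 1  ⇒  y = 45/62, x = 17/62
row 2 ring = −(17/45)·45/62 = -17/62
totals (row 1 + row 2): sun 17/62 + 45/62 = 1, ring 17/62 + (-17/62) = 0, arm 17/62 + 0 = 17/62
asked cell (row1, ring) = 17/62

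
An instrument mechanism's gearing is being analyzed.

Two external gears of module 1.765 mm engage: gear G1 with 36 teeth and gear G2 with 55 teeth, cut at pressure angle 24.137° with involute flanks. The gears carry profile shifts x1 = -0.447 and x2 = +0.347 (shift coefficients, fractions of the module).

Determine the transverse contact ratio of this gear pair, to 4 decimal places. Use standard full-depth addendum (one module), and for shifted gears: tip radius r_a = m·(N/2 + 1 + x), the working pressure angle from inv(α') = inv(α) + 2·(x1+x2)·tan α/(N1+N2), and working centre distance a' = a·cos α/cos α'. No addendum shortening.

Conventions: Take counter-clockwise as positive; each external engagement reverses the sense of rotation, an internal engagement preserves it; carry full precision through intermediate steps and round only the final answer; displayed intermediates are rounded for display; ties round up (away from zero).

recognized (one external pair, fixed centres): single-mesh tooth geometry, m = 1.765, N1 = 36, N2 = 55
base radii: r_b1 = 28.992358, r_b2 = 44.293881
tip radii: r_a1 = 32.746045, r_a2 = 50.914955
inv(α') = inv(24.137°) + 2·(-0.447+0.347)·tan α/(36+55) = 0.02584188  ⇒  α' = 23.85221°
a' = a·cos α / cos α' = 80.3075·cos 24.137°/cos 23.85221° = 80.130017
action lengths: √(r_a1²−r_b1²) = 15.223226, √(r_a2²−r_b2²) = 25.107464
base pitch p_b = π·m·cos α = 5.060121
CR = (15.223226 + 25.107464 − 80.130017·sin 23.85221°)/5.060121 = 1.566723
contact ratio ≈ 1.5667

1.5667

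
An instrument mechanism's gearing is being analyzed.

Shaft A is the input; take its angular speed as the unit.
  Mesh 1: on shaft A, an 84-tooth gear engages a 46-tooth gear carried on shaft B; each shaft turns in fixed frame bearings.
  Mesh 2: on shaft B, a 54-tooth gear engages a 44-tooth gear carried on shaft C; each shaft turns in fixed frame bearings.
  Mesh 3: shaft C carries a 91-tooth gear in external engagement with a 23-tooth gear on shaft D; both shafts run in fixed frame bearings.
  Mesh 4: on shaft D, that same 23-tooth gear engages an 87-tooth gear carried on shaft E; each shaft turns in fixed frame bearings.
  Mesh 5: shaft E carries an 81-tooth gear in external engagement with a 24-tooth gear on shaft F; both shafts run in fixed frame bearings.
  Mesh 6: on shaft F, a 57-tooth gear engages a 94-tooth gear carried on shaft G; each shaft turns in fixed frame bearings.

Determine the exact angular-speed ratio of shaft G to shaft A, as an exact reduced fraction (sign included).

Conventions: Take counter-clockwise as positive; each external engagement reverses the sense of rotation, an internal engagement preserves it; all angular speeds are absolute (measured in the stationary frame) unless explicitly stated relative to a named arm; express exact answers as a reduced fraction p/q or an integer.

class = fixed-axis compound train [6 meshes; 6 ratios multiply, 6 sense flips]
mesh 1 [84T→46T]: running ratio 42/23, sense −
mesh 2 [54T→44T]: running ratio 567/253, sense +
mesh 3 [91T→23T]: running ratio 51597/5819, sense −
mesh 4 [23T→87T]: running ratio 17199/7337, sense +
mesh 5 [81T→24T]: running ratio 464373/58696, sense −
mesh 6 [57T→94T]: running ratio 26469261/5517424, sense +
ω_out/ω_in = 26469261/5517424

26469261/5517424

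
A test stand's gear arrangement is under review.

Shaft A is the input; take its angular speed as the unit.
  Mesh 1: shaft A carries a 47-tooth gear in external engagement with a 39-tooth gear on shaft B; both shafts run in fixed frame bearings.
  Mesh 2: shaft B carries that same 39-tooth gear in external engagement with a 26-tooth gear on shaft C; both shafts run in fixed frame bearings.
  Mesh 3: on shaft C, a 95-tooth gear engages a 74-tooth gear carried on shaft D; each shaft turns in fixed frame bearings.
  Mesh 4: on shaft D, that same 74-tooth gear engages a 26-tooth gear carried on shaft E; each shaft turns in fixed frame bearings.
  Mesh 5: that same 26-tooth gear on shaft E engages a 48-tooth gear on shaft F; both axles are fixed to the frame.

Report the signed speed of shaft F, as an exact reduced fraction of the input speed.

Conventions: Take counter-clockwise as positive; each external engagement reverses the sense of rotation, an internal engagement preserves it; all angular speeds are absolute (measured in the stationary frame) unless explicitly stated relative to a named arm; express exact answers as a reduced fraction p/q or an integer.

-4465/1248

5-mesh fixed-axis compound train (all bearings frame-fixed)
mesh 1 [47T→39T]: |ω|/ω_in = 1×47/39 = 47/39, sense flips to −
mesh 2 [39T→26T]: |ω|/ω_in = (47/39)×39/26 = 47/26, sense flips to +
mesh 3 [95T→74T]: |ω|/ω_in = (47/26)×95/74 = 4465/1924, sense flips to −
mesh 4 [74T→26T]: |ω|/ω_in = (4465/1924)×74/26 = 4465/676, sense flips to +
mesh 5 [26T→48T]: |ω|/ω_in = (4465/676)×26/48 = 4465/1248, sense flips to −
signed output speed (× input speed) = -4465/1248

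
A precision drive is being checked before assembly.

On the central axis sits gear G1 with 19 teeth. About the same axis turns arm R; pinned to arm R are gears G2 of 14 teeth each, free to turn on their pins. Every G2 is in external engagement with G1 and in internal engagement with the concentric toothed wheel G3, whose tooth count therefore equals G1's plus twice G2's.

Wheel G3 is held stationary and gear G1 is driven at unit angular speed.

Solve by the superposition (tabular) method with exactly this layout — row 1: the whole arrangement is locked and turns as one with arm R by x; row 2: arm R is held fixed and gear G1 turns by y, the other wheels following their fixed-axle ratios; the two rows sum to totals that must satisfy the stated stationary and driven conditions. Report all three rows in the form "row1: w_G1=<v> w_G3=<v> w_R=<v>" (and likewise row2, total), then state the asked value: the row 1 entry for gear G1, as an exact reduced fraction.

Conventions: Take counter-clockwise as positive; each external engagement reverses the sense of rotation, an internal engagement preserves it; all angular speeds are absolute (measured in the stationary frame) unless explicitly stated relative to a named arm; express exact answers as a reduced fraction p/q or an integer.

planetary set (19T centre, 14T on arm, 47T internal) — Willis relation
superposition row 1 [locked train]: every member turns x
row 2 — arm fixed, fixed-axis ratios: sun y, ring −(19/47)·y, arm 0
boundary: total ω_ring = x − (19/47)·y = 0 and total ω_sun = x + y = 1  ⇒  y = 47/66, x = 19/66
row 2 ring = −(19/47)·47/66 = -19/66
totals (row 1 + row 2): sun 19/66 + 47/66 = 1, ring 19/66 + (-19/66) = 0, arm 19/66 + 0 = 19/66
asked cell (row1, sun) = 19/66

row1: w_G1=19/66 w_G3=19/66 w_R=19/66
row2: w_G1=47/66 w_G3=-19/66 w_R=0
total: w_G1=1 w_G3=0 w_R=19/66
asked value: 19/66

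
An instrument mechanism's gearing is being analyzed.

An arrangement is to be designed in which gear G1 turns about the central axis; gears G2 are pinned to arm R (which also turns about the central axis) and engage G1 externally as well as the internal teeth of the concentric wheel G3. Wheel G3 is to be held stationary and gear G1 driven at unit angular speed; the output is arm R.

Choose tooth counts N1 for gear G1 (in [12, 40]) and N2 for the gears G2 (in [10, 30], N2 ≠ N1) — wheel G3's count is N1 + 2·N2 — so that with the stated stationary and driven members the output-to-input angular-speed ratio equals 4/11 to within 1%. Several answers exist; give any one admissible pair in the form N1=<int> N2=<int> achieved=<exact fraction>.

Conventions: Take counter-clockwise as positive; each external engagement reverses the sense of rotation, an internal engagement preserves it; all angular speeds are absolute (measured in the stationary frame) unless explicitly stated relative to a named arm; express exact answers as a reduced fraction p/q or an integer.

N1=32 N2=12 achieved=4/11

design class (target 4/11): planetary set
Willis with ω_ring = 0: ω_arm/ω_sun = N1/(N1+N3); set equal to 4/11  ⇒  N3/N1 = 1/(4/11) − 1 = 7/4
N3 = N1 + 2·N2  ⇒  N2/N1 = (N3/N1 − 1)/2 = (7/4 − 1)/2 = 3/8
smallest multiple with N1 ≥ 12 and N2 ≥ 10: k = 4  ⇒  N1 = 4·8 = 32, N2 = 4·3 = 12 (N1 ≤ 40, N2 ≤ 30, N2 ≠ N1 ✓), N3 = 32 + 2·12 = 56
check: N1/(N1+N3) with N1 = 32, N3 = 56 gives 4/11; |achieved − target| = 0 ≤ 1/275 ✓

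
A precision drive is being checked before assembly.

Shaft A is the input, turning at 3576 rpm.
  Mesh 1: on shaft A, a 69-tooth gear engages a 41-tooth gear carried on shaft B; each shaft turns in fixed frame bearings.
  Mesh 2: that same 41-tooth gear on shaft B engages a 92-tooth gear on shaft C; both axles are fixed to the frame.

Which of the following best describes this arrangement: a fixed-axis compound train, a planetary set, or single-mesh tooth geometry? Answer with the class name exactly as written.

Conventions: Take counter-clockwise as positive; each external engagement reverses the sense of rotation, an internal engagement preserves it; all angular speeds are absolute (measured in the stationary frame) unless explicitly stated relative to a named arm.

2-mesh fixed-axis compound train (all bearings frame-fixed)
classification: fixed-axis compound train

fixed-axis compound train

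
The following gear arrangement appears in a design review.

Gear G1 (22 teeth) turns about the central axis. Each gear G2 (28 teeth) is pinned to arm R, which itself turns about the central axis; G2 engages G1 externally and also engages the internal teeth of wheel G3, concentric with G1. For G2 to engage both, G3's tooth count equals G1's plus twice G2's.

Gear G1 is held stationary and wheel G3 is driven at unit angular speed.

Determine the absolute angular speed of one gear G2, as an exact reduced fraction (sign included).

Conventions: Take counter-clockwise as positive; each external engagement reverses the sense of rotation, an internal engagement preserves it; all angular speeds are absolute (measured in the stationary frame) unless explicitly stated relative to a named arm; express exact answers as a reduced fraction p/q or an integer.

39/28

recognized (axles ride arm R): planetary set, 22/28/78 teeth
ring teeth: 22 + 2·28 = 78
22(ω_sun−ω_arm) = −78(ω_ring−ω_arm),  ω_sun = 0, ω_ring = 1
22(0−ω_arm) = −78(1−ω_arm)  ⇒  100·ω_arm = 78  ⇒  ω_arm = 39/50
sun–planet mesh: 22·(0−39/50) = −28·(ω_p−ω_arm)  ⇒  ω_p−ω_arm = 429/700
ω_p = 39/50 + 429/700 = 39/28
exact speed ratio = 39/28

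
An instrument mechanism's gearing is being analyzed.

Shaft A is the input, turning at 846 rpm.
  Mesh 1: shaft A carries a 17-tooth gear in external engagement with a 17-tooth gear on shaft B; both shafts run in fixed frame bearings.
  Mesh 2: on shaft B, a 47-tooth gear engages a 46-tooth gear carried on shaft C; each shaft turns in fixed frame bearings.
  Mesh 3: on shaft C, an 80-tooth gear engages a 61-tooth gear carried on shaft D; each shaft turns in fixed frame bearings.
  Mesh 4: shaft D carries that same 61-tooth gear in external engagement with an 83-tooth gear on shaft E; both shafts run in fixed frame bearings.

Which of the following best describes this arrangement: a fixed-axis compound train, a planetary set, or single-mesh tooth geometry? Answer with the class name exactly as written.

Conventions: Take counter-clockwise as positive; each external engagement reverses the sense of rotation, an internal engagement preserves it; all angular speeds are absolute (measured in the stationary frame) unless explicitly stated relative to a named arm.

fixed-axis compound train

topology: fixed-axis compound train — 4 meshes, A→E
classification: fixed-axis compound train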